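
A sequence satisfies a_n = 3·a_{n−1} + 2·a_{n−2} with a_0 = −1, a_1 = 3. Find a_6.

With companion matrix C = [[3, 2], [1, 0]], [a_n, a_{n−1}]ᵀ = C·[a_{n−1}, a_{n−2}]ᵀ, so [a_6, a_5]ᵀ = C⁵·[a_1, a_0]ᵀ.
C⁵ = [[495, 278], [139, 78]], giving [a_6, a_5]ᵀ = [[1207], [339]].

1207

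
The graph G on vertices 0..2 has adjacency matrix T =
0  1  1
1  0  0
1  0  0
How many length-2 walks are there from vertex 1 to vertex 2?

1

The number of length-2 walks from vertex 1 to vertex 2 is entry (1,2) of T^2, where T is the adjacency matrix.
T^2 = [[2, 0, 0], [0, 1, 1], [0, 1, 1]]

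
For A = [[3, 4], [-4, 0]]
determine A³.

[[-69, -28], [28, -48]]

A² = [[-7, 12], [-12, -16]]
A³ = [[-69, -28], [28, -48]]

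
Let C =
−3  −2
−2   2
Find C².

[[13, 2], [2, 8]]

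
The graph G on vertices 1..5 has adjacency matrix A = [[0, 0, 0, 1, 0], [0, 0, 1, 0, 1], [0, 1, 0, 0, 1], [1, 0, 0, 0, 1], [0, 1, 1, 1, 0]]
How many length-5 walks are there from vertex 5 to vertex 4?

16

The number of length-5 walks from vertex 5 to vertex 4 is entry (5,4) of A^5, where A is the adjacency matrix.
A^2 = [[1, 0, 0, 0, 1], [0, 2, 1, 1, 1], [0, 1, 2, 1, 1], [0, 1, 1, 2, 0], [1, 1, 1, 0, 3]]
A^3 = [[0, 1, 1, 2, 0], [1, 2, 3, 1, 4], [1, 3, 2, 1, 4], [2, 1, 1, 0, 4], [0, 4, 4, 4, 2]]
A^4 = [[2, 1, 1, 0, 4], [1, 7, 6, 5, 6], [1, 6, 7, 5, 6], [0, 5, 5, 6, 2], [4, 6, 6, 2, 12]]
A^5 = [[0, 5, 5, 6, 2], [5, 12, 13, 7, 18], [5, 13, 12, 7, 18], [6, 7, 7, 2, 16], [2, 18, 18, 16, 14]]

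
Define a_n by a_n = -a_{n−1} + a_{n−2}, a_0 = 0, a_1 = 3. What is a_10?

With companion matrix T = [[-1, 1], [1, 0]], [a_n, a_{n−1}]ᵀ = T·[a_{n−1}, a_{n−2}]ᵀ, so [a_10, a_9]ᵀ = T⁹·[a_1, a_0]ᵀ.
T⁹ = [[-55, 34], [34, -21]], giving [a_10, a_9]ᵀ = [[-165], [102]].

-165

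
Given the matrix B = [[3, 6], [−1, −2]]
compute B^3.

B² = B (a projection; rank 1, trace 1), so B^3 = B.

[[3, 6], [−1, −2]]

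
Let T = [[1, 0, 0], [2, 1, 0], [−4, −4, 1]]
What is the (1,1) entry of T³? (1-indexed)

T = I + N where N = [[0, 0, 0], [2, 0, 0], [−4, −4, 0]] is strictly lower-triangular, so N³ = 0.
(I + N)³ = I + 3·N + 3·N² = [[1, 0, 0], [6, 1, 0], [−36, −12, 1]].

1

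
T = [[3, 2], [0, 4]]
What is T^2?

[[9, 14], [0, 16]]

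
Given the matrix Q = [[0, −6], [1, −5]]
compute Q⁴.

[[−114, 390], [−65, 211]]

tr Q = −5 and det Q = 6, so the characteristic polynomial is λ² − (−5)λ + (6) with roots −3 and −2.
Eigenvectors give P = [[2, 3], [1, 1]] with P⁻¹ = [[−1, 3], [1, −2]], and Q = P·diag(−3, −2)·P⁻¹.
Then Q⁴ = P·diag(81, 16)·P⁻¹ = [[162, 48], [81, 16]] · [[−1, 3], [1, −2]] = [[−114, 390], [−65, 211]].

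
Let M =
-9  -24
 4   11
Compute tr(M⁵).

tr M = 2 and det M = -3, so the characteristic polynomial is λ² − (2)λ + (-3) with roots -1 and 3.
Eigenvectors give P = [[3, -2], [-1, 1]] with P⁻¹ = [[1, 2], [1, 3]], and M = P·diag(-1, 3)·P⁻¹.
Then M⁵ = P·diag(-1, 243)·P⁻¹ = [[-3, -486], [1, 243]] · [[1, 2], [1, 3]] = [[-489, -1464], [244, 731]].

242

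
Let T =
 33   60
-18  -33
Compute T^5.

[[2673, 4860], [-1458, -2673]]

tr T = 0 and det T = -9, so the characteristic polynomial is λ² − (0)λ + (-9) with roots 3 and -3.
Eigenvectors give P = [[2, 5], [-1, -3]] with P⁻¹ = [[3, 5], [-1, -2]], and T = P·diag(3, -3)·P⁻¹.
Then T^5 = P·diag(243, -243)·P⁻¹ = [[486, -1215], [-243, 729]] · [[3, 5], [-1, -2]] = [[2673, 4860], [-1458, -2673]].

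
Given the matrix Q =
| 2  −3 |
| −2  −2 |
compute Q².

[[10, 0], [0, 10]]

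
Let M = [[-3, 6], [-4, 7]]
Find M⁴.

tr M = 4 and det M = 3, so the characteristic polynomial is λ² − (4)λ + (3) with roots 1 and 3.
Eigenvectors give P = [[3, 1], [2, 1]] with P⁻¹ = [[1, -1], [-2, 3]], and M = P·diag(1, 3)·P⁻¹.
Then M⁴ = P·diag(1, 81)·P⁻¹ = [[3, 81], [2, 81]] · [[1, -1], [-2, 3]] = [[-159, 240], [-160, 241]].

[[-159, 240], [-160, 241]]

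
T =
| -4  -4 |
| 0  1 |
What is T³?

T² = [[16, 12], [0, 1]]
T³ = [[-64, -52], [0, 1]]

[[-64, -52], [0, 1]]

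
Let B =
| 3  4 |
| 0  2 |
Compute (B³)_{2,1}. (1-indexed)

0

B² = [[9, 20], [0, 4]]
B³ = [[27, 76], [0, 8]]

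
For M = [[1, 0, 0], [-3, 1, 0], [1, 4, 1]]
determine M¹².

[[1, 0, 0], [-36, 1, 0], [-780, 48, 1]]

M = I + N where N = [[0, 0, 0], [-3, 0, 0], [1, 4, 0]] is strictly lower-triangular, so N³ = 0.
(I + N)¹² = I + 12·N + 66·N² = [[1, 0, 0], [-36, 1, 0], [-780, 48, 1]].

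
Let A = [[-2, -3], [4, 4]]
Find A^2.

[[-8, -6], [8, 4]]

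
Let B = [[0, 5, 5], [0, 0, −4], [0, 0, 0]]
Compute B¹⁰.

B is strictly triangular, hence nilpotent: B³ = 0, so B¹⁰ = 0.

[[0, 0, 0], [0, 0, 0], [0, 0, 0]]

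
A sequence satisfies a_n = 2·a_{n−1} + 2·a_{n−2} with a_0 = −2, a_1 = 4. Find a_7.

With companion matrix Q = [[2, 2], [1, 0]], [a_n, a_{n−1}]ᵀ = Q·[a_{n−1}, a_{n−2}]ᵀ, so [a_7, a_6]ᵀ = Q⁶·[a_1, a_0]ᵀ.
Q⁶ = [[328, 240], [120, 88]], giving [a_7, a_6]ᵀ = [[832], [304]].

832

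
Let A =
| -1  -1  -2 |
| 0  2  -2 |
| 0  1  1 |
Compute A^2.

[[1, -3, 2], [0, 2, -6], [0, 3, -1]]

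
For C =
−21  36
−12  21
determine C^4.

[[81, 0], [0, 81]]

tr C = 0 and det C = −9, so the characteristic polynomial is λ² − (0)λ + (−9) with roots −3 and 3.
Eigenvectors give P = [[2, −3], [1, −2]] with P⁻¹ = [[2, −3], [1, −2]], and C = P·diag(−3, 3)·P⁻¹.
Then C^4 = P·diag(81, 81)·P⁻¹ = [[162, −243], [81, −162]] · [[2, −3], [1, −2]] = [[81, 0], [0, 81]].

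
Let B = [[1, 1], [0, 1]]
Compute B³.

B = I + N where N = [[0, 1], [0, 0]] is strictly upper-triangular, so N² = 0.
(I + N)³ = I + 3·N = [[1, 3], [0, 1]].

[[1, 3], [0, 1]]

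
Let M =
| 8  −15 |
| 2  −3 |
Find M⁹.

tr M = 5 and det M = 6, so the characteristic polynomial is λ² − (5)λ + (6) with roots 3 and 2.
Eigenvectors give P = [[−3, 5], [−1, 2]] with P⁻¹ = [[−2, 5], [−1, 3]], and M = P·diag(3, 2)·P⁻¹.
Then M⁹ = P·diag(19683, 512)·P⁻¹ = [[−59049, 2560], [−19683, 1024]] · [[−2, 5], [−1, 3]] = [[115538, −287565], [38342, −95343]].

[[115538, −287565], [38342, −95343]]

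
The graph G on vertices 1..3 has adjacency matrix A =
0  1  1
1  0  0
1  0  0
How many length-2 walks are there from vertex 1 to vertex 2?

The number of length-2 walks from vertex 1 to vertex 2 is entry (1,2) of A^2, where A is the adjacency matrix.
A^2 = [[2, 0, 0], [0, 1, 1], [0, 1, 1]]

0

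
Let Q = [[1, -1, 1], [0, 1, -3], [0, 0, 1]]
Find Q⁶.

Q = I + N where N = [[0, -1, 1], [0, 0, -3], [0, 0, 0]] is strictly upper-triangular, so N³ = 0.
(I + N)⁶ = I + 6·N + 15·N² = [[1, -6, 51], [0, 1, -18], [0, 0, 1]].

[[1, -6, 51], [0, 1, -18], [0, 0, 1]]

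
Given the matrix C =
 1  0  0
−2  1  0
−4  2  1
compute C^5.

[[1, 0, 0], [−10, 1, 0], [−60, 10, 1]]

C = I + N where N = [[0, 0, 0], [−2, 0, 0], [−4, 2, 0]] is strictly lower-triangular, so N^3 = 0.
(I + N)^5 = I + 5·N + 10·N^2 = [[1, 0, 0], [−10, 1, 0], [−60, 10, 1]].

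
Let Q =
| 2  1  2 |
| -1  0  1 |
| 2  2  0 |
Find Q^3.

Q^2 = [[7, 6, 5], [0, 1, -2], [2, 2, 6]]
Q^3 = [[18, 17, 20], [-5, -4, 1], [14, 14, 6]]

[[18, 17, 20], [-5, -4, 1], [14, 14, 6]]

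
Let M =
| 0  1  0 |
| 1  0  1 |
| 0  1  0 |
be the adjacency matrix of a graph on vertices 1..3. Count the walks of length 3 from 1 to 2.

The number of length-3 walks from vertex 1 to vertex 2 is entry (1,2) of M^3, where M is the adjacency matrix.
M^2 = [[1, 0, 1], [0, 2, 0], [1, 0, 1]]
M^3 = [[0, 2, 0], [2, 0, 2], [0, 2, 0]]

2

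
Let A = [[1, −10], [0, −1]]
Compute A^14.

[[1, 0], [0, 1]]

A² = I (check: tr A = 0 and det A = −1), so A^14 = I since 14 is even.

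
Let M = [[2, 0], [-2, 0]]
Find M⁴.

M² = [[4, 0], [-4, 0]]
M³ = [[8, 0], [-8, 0]]
M⁴ = [[16, 0], [-16, 0]]

[[16, 0], [-16, 0]]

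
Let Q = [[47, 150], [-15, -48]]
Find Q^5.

tr Q = -1 and det Q = -6, so the characteristic polynomial is λ² − (-1)λ + (-6) with roots -3 and 2.
Eigenvectors give P = [[-3, 10], [1, -3]] with P⁻¹ = [[3, 10], [1, 3]], and Q = P·diag(-3, 2)·P⁻¹.
Then Q^5 = P·diag(-243, 32)·P⁻¹ = [[729, 320], [-243, -96]] · [[3, 10], [1, 3]] = [[2507, 8250], [-825, -2718]].

[[2507, 8250], [-825, -2718]]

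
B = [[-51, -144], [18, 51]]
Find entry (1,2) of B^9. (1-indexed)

-944784

tr B = 0 and det B = -9, so the characteristic polynomial is λ² − (0)λ + (-9) with roots 3 and -3.
Eigenvectors give P = [[-8, 3], [3, -1]] with P⁻¹ = [[1, 3], [3, 8]], and B = P·diag(3, -3)·P⁻¹.
Then B^9 = P·diag(19683, -19683)·P⁻¹ = [[-157464, -59049], [59049, 19683]] · [[1, 3], [3, 8]] = [[-334611, -944784], [118098, 334611]].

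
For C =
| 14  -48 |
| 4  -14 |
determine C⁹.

tr C = 0 and det C = -4, so the characteristic polynomial is λ² − (0)λ + (-4) with roots 2 and -2.
Eigenvectors give P = [[4, 3], [1, 1]] with P⁻¹ = [[1, -3], [-1, 4]], and C = P·diag(2, -2)·P⁻¹.
Then C⁹ = P·diag(512, -512)·P⁻¹ = [[2048, -1536], [512, -512]] · [[1, -3], [-1, 4]] = [[3584, -12288], [1024, -3584]].

[[3584, -12288], [1024, -3584]]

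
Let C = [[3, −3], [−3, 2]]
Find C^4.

[[549, −465], [−465, 394]]

C^2 = [[18, −15], [−15, 13]]
C^3 = [[99, −84], [−84, 71]]
C^4 = [[549, −465], [−465, 394]]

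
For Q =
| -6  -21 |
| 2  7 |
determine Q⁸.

Q² = Q (a projection; rank 1, trace 1), so Q⁸ = Q.

[[-6, -21], [2, 7]]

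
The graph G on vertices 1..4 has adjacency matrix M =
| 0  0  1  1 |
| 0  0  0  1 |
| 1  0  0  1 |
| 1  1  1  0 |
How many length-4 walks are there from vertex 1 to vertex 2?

The number of length-4 walks from vertex 1 to vertex 2 is entry (1,2) of M^4, where M is the adjacency matrix.
M^2 = [[2, 1, 1, 1], [1, 1, 1, 0], [1, 1, 2, 1], [1, 0, 1, 3]]
M^3 = [[2, 1, 3, 4], [1, 0, 1, 3], [3, 1, 2, 4], [4, 3, 4, 2]]
M^4 = [[7, 4, 6, 6], [4, 3, 4, 2], [6, 4, 7, 6], [6, 2, 6, 11]]

4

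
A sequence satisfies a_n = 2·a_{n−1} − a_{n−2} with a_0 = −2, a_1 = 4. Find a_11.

With companion matrix T = [[2, −1], [1, 0]], [a_n, a_{n−1}]ᵀ = T·[a_{n−1}, a_{n−2}]ᵀ, so [a_11, a_10]ᵀ = T^10·[a_1, a_0]ᵀ.
T^10 = [[11, −10], [10, −9]], giving [a_11, a_10]ᵀ = [[64], [58]].

64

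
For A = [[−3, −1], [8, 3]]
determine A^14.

[[1, 0], [0, 1]]

A² = I (check: tr A = 0 and det A = −1), so A^14 = I since 14 is even.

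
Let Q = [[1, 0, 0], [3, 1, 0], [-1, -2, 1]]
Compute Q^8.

Q = I + N where N = [[0, 0, 0], [3, 0, 0], [-1, -2, 0]] is strictly lower-triangular, so N^3 = 0.
(I + N)^8 = I + 8·N + 28·N^2 = [[1, 0, 0], [24, 1, 0], [-176, -16, 1]].

[[1, 0, 0], [24, 1, 0], [-176, -16, 1]]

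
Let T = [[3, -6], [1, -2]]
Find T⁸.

T² = T (a projection; rank 1, trace 1), so T⁸ = T.

[[3, -6], [1, -2]]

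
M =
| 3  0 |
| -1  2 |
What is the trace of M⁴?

97

tr M = 5 and det M = 6, so the characteristic polynomial is λ² − (5)λ + (6) with roots 3 and 2.
Eigenvectors give P = [[-1, 0], [1, 1]] with P⁻¹ = [[-1, 0], [1, 1]], and M = P·diag(3, 2)·P⁻¹.
Then M⁴ = P·diag(81, 16)·P⁻¹ = [[-81, 0], [81, 16]] · [[-1, 0], [1, 1]] = [[81, 0], [-65, 16]].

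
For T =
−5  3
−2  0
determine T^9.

[[−58025, 57513], [−38342, 37830]]

tr T = −5 and det T = 6, so the characteristic polynomial is λ² − (−5)λ + (6) with roots −3 and −2.
Eigenvectors give P = [[3, −1], [2, −1]] with P⁻¹ = [[1, −1], [2, −3]], and T = P·diag(−3, −2)·P⁻¹.
Then T^9 = P·diag(−19683, −512)·P⁻¹ = [[−59049, 512], [−39366, 512]] · [[1, −1], [2, −3]] = [[−58025, 57513], [−38342, 37830]].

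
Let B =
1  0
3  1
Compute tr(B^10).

2

B = I + N where N = [[0, 0], [3, 0]] is strictly lower-triangular, so N^2 = 0.
(I + N)^10 = I + 10·N = [[1, 0], [30, 1]].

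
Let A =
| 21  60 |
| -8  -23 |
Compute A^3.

tr A = -2 and det A = -3, so the characteristic polynomial is λ² − (-2)λ + (-3) with roots 1 and -3.
Eigenvectors give P = [[3, -5], [-1, 2]] with P⁻¹ = [[2, 5], [1, 3]], and A = P·diag(1, -3)·P⁻¹.
Then A^3 = P·diag(1, -27)·P⁻¹ = [[3, 135], [-1, -54]] · [[2, 5], [1, 3]] = [[141, 420], [-56, -167]].

[[141, 420], [-56, -167]]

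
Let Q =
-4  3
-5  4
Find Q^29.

Q² = I (check: tr Q = 0 and det Q = -1), so Q^29 = Q since 29 is odd.

[[-4, 3], [-5, 4]]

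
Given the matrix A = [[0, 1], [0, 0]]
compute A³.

[[0, 0], [0, 0]]

A is strictly triangular, hence nilpotent: A² = 0, so A³ = 0.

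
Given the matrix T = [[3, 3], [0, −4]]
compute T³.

T² = [[9, −3], [0, 16]]
T³ = [[27, 39], [0, −64]]

[[27, 39], [0, −64]]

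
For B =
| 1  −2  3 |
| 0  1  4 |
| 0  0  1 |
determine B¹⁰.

B = I + N where N = [[0, −2, 3], [0, 0, 4], [0, 0, 0]] is strictly upper-triangular, so N³ = 0.
(I + N)¹⁰ = I + 10·N + 45·N² = [[1, −20, −330], [0, 1, 40], [0, 0, 1]].

[[1, −20, −330], [0, 1, 40], [0, 0, 1]]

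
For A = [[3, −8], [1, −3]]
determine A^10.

A² = I (check: tr A = 0 and det A = −1), so A^10 = I since 10 is even.

[[1, 0], [0, 1]]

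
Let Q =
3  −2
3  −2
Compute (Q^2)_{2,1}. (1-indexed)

3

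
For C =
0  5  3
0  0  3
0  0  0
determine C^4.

C is strictly triangular, hence nilpotent: C^3 = 0, so C^4 = 0.

[[0, 0, 0], [0, 0, 0], [0, 0, 0]]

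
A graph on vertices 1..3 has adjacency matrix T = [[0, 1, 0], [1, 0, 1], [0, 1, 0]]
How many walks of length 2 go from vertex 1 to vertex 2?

0

The number of length-2 walks from vertex 1 to vertex 2 is entry (1,2) of T^2, where T is the adjacency matrix.
T^2 = [[1, 0, 1], [0, 2, 0], [1, 0, 1]]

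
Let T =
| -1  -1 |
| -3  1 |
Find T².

[[4, 0], [0, 4]]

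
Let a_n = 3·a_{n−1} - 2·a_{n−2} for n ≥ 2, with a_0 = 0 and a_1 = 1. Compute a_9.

511

With companion matrix B = [[3, -2], [1, 0]], [a_n, a_{n−1}]ᵀ = B·[a_{n−1}, a_{n−2}]ᵀ, so [a_9, a_8]ᵀ = B⁸·[a_1, a_0]ᵀ.
B⁸ = [[511, -510], [255, -254]], giving [a_9, a_8]ᵀ = [[511], [255]].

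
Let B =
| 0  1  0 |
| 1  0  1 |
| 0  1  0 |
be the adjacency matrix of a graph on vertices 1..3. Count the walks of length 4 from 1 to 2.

The number of length-4 walks from vertex 1 to vertex 2 is entry (1,2) of B⁴, where B is the adjacency matrix.
B² = [[1, 0, 1], [0, 2, 0], [1, 0, 1]]
B³ = [[0, 2, 0], [2, 0, 2], [0, 2, 0]]
B⁴ = [[2, 0, 2], [0, 4, 0], [2, 0, 2]]

0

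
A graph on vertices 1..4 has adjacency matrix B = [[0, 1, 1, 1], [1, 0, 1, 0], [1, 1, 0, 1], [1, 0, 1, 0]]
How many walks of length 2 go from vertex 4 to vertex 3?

1

The number of length-2 walks from vertex 4 to vertex 3 is entry (4,3) of B², where B is the adjacency matrix.
B² = [[3, 1, 2, 1], [1, 2, 1, 2], [2, 1, 3, 1], [1, 2, 1, 2]]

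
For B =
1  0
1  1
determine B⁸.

[[1, 0], [8, 1]]

B = I + N where N = [[0, 0], [1, 0]] is strictly lower-triangular, so N² = 0.
(I + N)⁸ = I + 8·N = [[1, 0], [8, 1]].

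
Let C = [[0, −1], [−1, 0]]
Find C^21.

[[0, −1], [−1, 0]]

C² = I (check: tr C = 0 and det C = −1), so C^21 = C since 21 is odd.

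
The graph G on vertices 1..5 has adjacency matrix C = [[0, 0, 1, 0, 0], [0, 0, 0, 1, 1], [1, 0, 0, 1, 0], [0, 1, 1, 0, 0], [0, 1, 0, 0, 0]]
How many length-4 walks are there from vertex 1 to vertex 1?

The number of length-4 walks from vertex 1 to vertex 1 is entry (1,1) of C⁴, where C is the adjacency matrix.
C² = [[1, 0, 0, 1, 0], [0, 2, 1, 0, 0], [0, 1, 2, 0, 0], [1, 0, 0, 2, 1], [0, 0, 0, 1, 1]]
C³ = [[0, 1, 2, 0, 0], [1, 0, 0, 3, 2], [2, 0, 0, 3, 1], [0, 3, 3, 0, 0], [0, 2, 1, 0, 0]]
C⁴ = [[2, 0, 0, 3, 1], [0, 5, 4, 0, 0], [0, 4, 5, 0, 0], [3, 0, 0, 6, 3], [1, 0, 0, 3, 2]]

2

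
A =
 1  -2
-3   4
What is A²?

[[7, -10], [-15, 22]]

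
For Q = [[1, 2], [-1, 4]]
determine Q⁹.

tr Q = 5 and det Q = 6, so the characteristic polynomial is λ² − (5)λ + (6) with roots 2 and 3.
Eigenvectors give P = [[-2, 1], [-1, 1]] with P⁻¹ = [[-1, 1], [-1, 2]], and Q = P·diag(2, 3)·P⁻¹.
Then Q⁹ = P·diag(512, 19683)·P⁻¹ = [[-1024, 19683], [-512, 19683]] · [[-1, 1], [-1, 2]] = [[-18659, 38342], [-19171, 38854]].

[[-18659, 38342], [-19171, 38854]]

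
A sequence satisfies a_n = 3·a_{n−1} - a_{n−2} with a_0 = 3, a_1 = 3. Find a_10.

With companion matrix T = [[3, -1], [1, 0]], [a_n, a_{n−1}]ᵀ = T·[a_{n−1}, a_{n−2}]ᵀ, so [a_10, a_9]ᵀ = T⁹·[a_1, a_0]ᵀ.
T⁹ = [[6765, -2584], [2584, -987]], giving [a_10, a_9]ᵀ = [[12543], [4791]].

12543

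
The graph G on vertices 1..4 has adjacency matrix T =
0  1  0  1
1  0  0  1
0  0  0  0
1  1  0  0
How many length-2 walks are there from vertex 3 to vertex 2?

0

The number of length-2 walks from vertex 3 to vertex 2 is entry (3,2) of T², where T is the adjacency matrix.
T² = [[2, 1, 0, 1], [1, 2, 0, 1], [0, 0, 0, 0], [1, 1, 0, 2]]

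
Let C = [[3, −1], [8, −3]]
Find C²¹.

[[3, −1], [8, −3]]

C² = I (check: tr C = 0 and det C = −1), so C²¹ = C since 21 is odd.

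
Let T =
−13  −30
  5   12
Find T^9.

[[−60073, −121170], [20195, 40902]]

tr T = −1 and det T = −6, so the characteristic polynomial is λ² − (−1)λ + (−6) with roots −3 and 2.
Eigenvectors give P = [[−3, −2], [1, 1]] with P⁻¹ = [[−1, −2], [1, 3]], and T = P·diag(−3, 2)·P⁻¹.
Then T^9 = P·diag(−19683, 512)·P⁻¹ = [[59049, −1024], [−19683, 512]] · [[−1, −2], [1, 3]] = [[−60073, −121170], [20195, 40902]].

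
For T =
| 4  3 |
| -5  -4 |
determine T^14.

[[1, 0], [0, 1]]

T² = I (check: tr T = 0 and det T = -1), so T^14 = I since 14 is even.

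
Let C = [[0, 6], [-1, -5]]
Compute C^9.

[[37830, 115026], [-19171, -58025]]

tr C = -5 and det C = 6, so the characteristic polynomial is λ² − (-5)λ + (6) with roots -3 and -2.
Eigenvectors give P = [[2, 3], [-1, -1]] with P⁻¹ = [[-1, -3], [1, 2]], and C = P·diag(-3, -2)·P⁻¹.
Then C^9 = P·diag(-19683, -512)·P⁻¹ = [[-39366, -1536], [19683, 512]] · [[-1, -3], [1, 2]] = [[37830, 115026], [-19171, -58025]].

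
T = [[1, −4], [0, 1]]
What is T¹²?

[[1, −48], [0, 1]]

T = I + N where N = [[0, −4], [0, 0]] is strictly upper-triangular, so N² = 0.
(I + N)¹² = I + 12·N = [[1, −48], [0, 1]].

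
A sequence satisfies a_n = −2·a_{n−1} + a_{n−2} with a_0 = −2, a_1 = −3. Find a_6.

With companion matrix Q = [[−2, 1], [1, 0]], [a_n, a_{n−1}]ᵀ = Q·[a_{n−1}, a_{n−2}]ᵀ, so [a_6, a_5]ᵀ = Q^5·[a_1, a_0]ᵀ.
Q^5 = [[−70, 29], [29, −12]], giving [a_6, a_5]ᵀ = [[152], [−63]].

152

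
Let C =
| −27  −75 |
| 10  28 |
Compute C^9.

tr C = 1 and det C = −6, so the characteristic polynomial is λ² − (1)λ + (−6) with roots −2 and 3.
Eigenvectors give P = [[−3, −5], [1, 2]] with P⁻¹ = [[−2, −5], [1, 3]], and C = P·diag(−2, 3)·P⁻¹.
Then C^9 = P·diag(−512, 19683)·P⁻¹ = [[1536, −98415], [−512, 39366]] · [[−2, −5], [1, 3]] = [[−101487, −302925], [40390, 120658]].

[[−101487, −302925], [40390, 120658]]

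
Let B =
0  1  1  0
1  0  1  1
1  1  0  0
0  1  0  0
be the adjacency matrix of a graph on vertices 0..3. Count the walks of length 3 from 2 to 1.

The number of length-3 walks from vertex 2 to vertex 1 is entry (2,1) of B^3, where B is the adjacency matrix.
B^2 = [[2, 1, 1, 1], [1, 3, 1, 0], [1, 1, 2, 1], [1, 0, 1, 1]]
B^3 = [[2, 4, 3, 1], [4, 2, 4, 3], [3, 4, 2, 1], [1, 3, 1, 0]]

4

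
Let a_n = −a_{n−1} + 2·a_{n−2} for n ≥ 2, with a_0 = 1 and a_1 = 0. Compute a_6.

With companion matrix A = [[−1, 2], [1, 0]], [a_n, a_{n−1}]ᵀ = A·[a_{n−1}, a_{n−2}]ᵀ, so [a_6, a_5]ᵀ = A^5·[a_1, a_0]ᵀ.
A^5 = [[−21, 22], [11, −10]], giving [a_6, a_5]ᵀ = [[22], [−10]].

22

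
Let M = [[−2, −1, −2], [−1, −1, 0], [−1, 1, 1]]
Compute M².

[[7, 1, 2], [3, 2, 2], [0, 1, 3]]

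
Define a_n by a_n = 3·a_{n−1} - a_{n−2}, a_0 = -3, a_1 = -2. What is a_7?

-322

With companion matrix B = [[3, -1], [1, 0]], [a_n, a_{n−1}]ᵀ = B·[a_{n−1}, a_{n−2}]ᵀ, so [a_7, a_6]ᵀ = B⁶·[a_1, a_0]ᵀ.
B⁶ = [[377, -144], [144, -55]], giving [a_7, a_6]ᵀ = [[-322], [-123]].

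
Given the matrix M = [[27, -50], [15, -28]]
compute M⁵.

tr M = -1 and det M = -6, so the characteristic polynomial is λ² − (-1)λ + (-6) with roots -3 and 2.
Eigenvectors give P = [[-5, 2], [-3, 1]] with P⁻¹ = [[1, -2], [3, -5]], and M = P·diag(-3, 2)·P⁻¹.
Then M⁵ = P·diag(-243, 32)·P⁻¹ = [[1215, 64], [729, 32]] · [[1, -2], [3, -5]] = [[1407, -2750], [825, -1618]].

[[1407, -2750], [825, -1618]]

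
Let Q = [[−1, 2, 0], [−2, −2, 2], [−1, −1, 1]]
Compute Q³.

[[11, 2, −8], [2, 14, −6], [1, 7, −3]]

Q² = [[−3, −6, 4], [4, −2, −2], [2, −1, −1]]
Q³ = [[11, 2, −8], [2, 14, −6], [1, 7, −3]]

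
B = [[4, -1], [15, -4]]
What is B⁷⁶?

B² = I (check: tr B = 0 and det B = -1), so B⁷⁶ = I since 76 is even.

[[1, 0], [0, 1]]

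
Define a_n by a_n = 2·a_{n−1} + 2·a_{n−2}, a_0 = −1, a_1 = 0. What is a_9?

With companion matrix A = [[2, 2], [1, 0]], [a_n, a_{n−1}]ᵀ = A·[a_{n−1}, a_{n−2}]ᵀ, so [a_9, a_8]ᵀ = A^8·[a_1, a_0]ᵀ.
A^8 = [[2448, 1792], [896, 656]], giving [a_9, a_8]ᵀ = [[−1792], [−656]].

−1792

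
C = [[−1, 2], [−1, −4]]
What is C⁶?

tr C = −5 and det C = 6, so the characteristic polynomial is λ² − (−5)λ + (6) with roots −2 and −3.
Eigenvectors give P = [[2, −1], [−1, 1]] with P⁻¹ = [[1, 1], [1, 2]], and C = P·diag(−2, −3)·P⁻¹.
Then C⁶ = P·diag(64, 729)·P⁻¹ = [[128, −729], [−64, 729]] · [[1, 1], [1, 2]] = [[−601, −1330], [665, 1394]].

[[−601, −1330], [665, 1394]]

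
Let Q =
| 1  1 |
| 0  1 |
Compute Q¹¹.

[[1, 11], [0, 1]]

Q = I + N where N = [[0, 1], [0, 0]] is strictly upper-triangular, so N² = 0.
(I + N)¹¹ = I + 11·N = [[1, 11], [0, 1]].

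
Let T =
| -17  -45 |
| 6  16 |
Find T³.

tr T = -1 and det T = -2, so the characteristic polynomial is λ² − (-1)λ + (-2) with roots -2 and 1.
Eigenvectors give P = [[-3, -5], [1, 2]] with P⁻¹ = [[-2, -5], [1, 3]], and T = P·diag(-2, 1)·P⁻¹.
Then T³ = P·diag(-8, 1)·P⁻¹ = [[24, -5], [-8, 2]] · [[-2, -5], [1, 3]] = [[-53, -135], [18, 46]].

[[-53, -135], [18, 46]]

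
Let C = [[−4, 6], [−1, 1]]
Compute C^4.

[[46, −90], [15, −29]]

tr C = −3 and det C = 2, so the characteristic polynomial is λ² − (−3)λ + (2) with roots −2 and −1.
Eigenvectors give P = [[−3, 2], [−1, 1]] with P⁻¹ = [[−1, 2], [−1, 3]], and C = P·diag(−2, −1)·P⁻¹.
Then C^4 = P·diag(16, 1)·P⁻¹ = [[−48, 2], [−16, 1]] · [[−1, 2], [−1, 3]] = [[46, −90], [15, −29]].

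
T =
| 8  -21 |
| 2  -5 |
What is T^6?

tr T = 3 and det T = 2, so the characteristic polynomial is λ² − (3)λ + (2) with roots 1 and 2.
Eigenvectors give P = [[3, -7], [1, -2]] with P⁻¹ = [[-2, 7], [-1, 3]], and T = P·diag(1, 2)·P⁻¹.
Then T^6 = P·diag(1, 64)·P⁻¹ = [[3, -448], [1, -128]] · [[-2, 7], [-1, 3]] = [[442, -1323], [126, -377]].

[[442, -1323], [126, -377]]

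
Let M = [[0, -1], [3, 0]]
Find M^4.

[[9, 0], [0, 9]]

M^2 = [[-3, 0], [0, -3]]
M^3 = [[0, 3], [-9, 0]]
M^4 = [[9, 0], [0, 9]]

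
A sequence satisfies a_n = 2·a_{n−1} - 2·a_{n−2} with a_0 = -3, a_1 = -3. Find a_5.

12

With companion matrix M = [[2, -2], [1, 0]], [a_n, a_{n−1}]ᵀ = M·[a_{n−1}, a_{n−2}]ᵀ, so [a_5, a_4]ᵀ = M⁴·[a_1, a_0]ᵀ.
M⁴ = [[-4, 0], [0, -4]], giving [a_5, a_4]ᵀ = [[12], [12]].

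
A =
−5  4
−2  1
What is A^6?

[[1457, −1456], [728, −727]]

tr A = −4 and det A = 3, so the characteristic polynomial is λ² − (−4)λ + (3) with roots −3 and −1.
Eigenvectors give P = [[2, 1], [1, 1]] with P⁻¹ = [[1, −1], [−1, 2]], and A = P·diag(−3, −1)·P⁻¹.
Then A^6 = P·diag(729, 1)·P⁻¹ = [[1458, 1], [729, 1]] · [[1, −1], [−1, 2]] = [[1457, −1456], [728, −727]].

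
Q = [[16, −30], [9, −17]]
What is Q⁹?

tr Q = −1 and det Q = −2, so the characteristic polynomial is λ² − (−1)λ + (−2) with roots 1 and −2.
Eigenvectors give P = [[2, −5], [1, −3]] with P⁻¹ = [[3, −5], [1, −2]], and Q = P·diag(1, −2)·P⁻¹.
Then Q⁹ = P·diag(1, −512)·P⁻¹ = [[2, 2560], [1, 1536]] · [[3, −5], [1, −2]] = [[2566, −5130], [1539, −3077]].

[[2566, −5130], [1539, −3077]]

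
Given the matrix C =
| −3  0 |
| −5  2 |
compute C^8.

[[6561, 0], [6305, 256]]

tr C = −1 and det C = −6, so the characteristic polynomial is λ² − (−1)λ + (−6) with roots −3 and 2.
Eigenvectors give P = [[−1, 0], [−1, −1]] with P⁻¹ = [[−1, 0], [1, −1]], and C = P·diag(−3, 2)·P⁻¹.
Then C^8 = P·diag(6561, 256)·P⁻¹ = [[−6561, 0], [−6561, −256]] · [[−1, 0], [1, −1]] = [[6561, 0], [6305, 256]].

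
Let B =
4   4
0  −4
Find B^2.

[[16, 0], [0, 16]]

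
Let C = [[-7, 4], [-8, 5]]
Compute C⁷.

[[-4375, 2188], [-4376, 2189]]

tr C = -2 and det C = -3, so the characteristic polynomial is λ² − (-2)λ + (-3) with roots -3 and 1.
Eigenvectors give P = [[1, 1], [1, 2]] with P⁻¹ = [[2, -1], [-1, 1]], and C = P·diag(-3, 1)·P⁻¹.
Then C⁷ = P·diag(-2187, 1)·P⁻¹ = [[-2187, 1], [-2187, 2]] · [[2, -1], [-1, 1]] = [[-4375, 2188], [-4376, 2189]].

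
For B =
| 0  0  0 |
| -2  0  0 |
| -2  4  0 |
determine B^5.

B is strictly triangular, hence nilpotent: B^3 = 0, so B^5 = 0.

[[0, 0, 0], [0, 0, 0], [0, 0, 0]]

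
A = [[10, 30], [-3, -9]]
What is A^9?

A² = A (a projection; rank 1, trace 1), so A^9 = A.

[[10, 30], [-3, -9]]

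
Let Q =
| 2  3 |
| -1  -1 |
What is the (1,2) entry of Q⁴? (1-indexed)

Q² = [[1, 3], [-1, -2]]
Q³ = [[-1, 0], [0, -1]]
Q⁴ = [[-2, -3], [1, 1]]

-3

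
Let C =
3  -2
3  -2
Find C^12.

[[3, -2], [3, -2]]

C² = C (a projection; rank 1, trace 1), so C^12 = C.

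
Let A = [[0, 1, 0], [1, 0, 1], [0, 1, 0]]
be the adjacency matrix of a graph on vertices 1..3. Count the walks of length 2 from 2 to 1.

The number of length-2 walks from vertex 2 to vertex 1 is entry (2,1) of A^2, where A is the adjacency matrix.
A^2 = [[1, 0, 1], [0, 2, 0], [1, 0, 1]]

0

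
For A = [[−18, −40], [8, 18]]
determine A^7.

[[−1152, −2560], [512, 1152]]

tr A = 0 and det A = −4, so the characteristic polynomial is λ² − (0)λ + (−4) with roots −2 and 2.
Eigenvectors give P = [[−5, −2], [2, 1]] with P⁻¹ = [[−1, −2], [2, 5]], and A = P·diag(−2, 2)·P⁻¹.
Then A^7 = P·diag(−128, 128)·P⁻¹ = [[640, −256], [−256, 128]] · [[−1, −2], [2, 5]] = [[−1152, −2560], [512, 1152]].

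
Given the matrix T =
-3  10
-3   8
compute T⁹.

tr T = 5 and det T = 6, so the characteristic polynomial is λ² − (5)λ + (6) with roots 3 and 2.
Eigenvectors give P = [[-5, 2], [-3, 1]] with P⁻¹ = [[1, -2], [3, -5]], and T = P·diag(3, 2)·P⁻¹.
Then T⁹ = P·diag(19683, 512)·P⁻¹ = [[-98415, 1024], [-59049, 512]] · [[1, -2], [3, -5]] = [[-95343, 191710], [-57513, 115538]].

[[-95343, 191710], [-57513, 115538]]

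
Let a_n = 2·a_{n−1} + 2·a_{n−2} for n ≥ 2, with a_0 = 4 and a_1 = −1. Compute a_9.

With companion matrix C = [[2, 2], [1, 0]], [a_n, a_{n−1}]ᵀ = C·[a_{n−1}, a_{n−2}]ᵀ, so [a_9, a_8]ᵀ = C⁸·[a_1, a_0]ᵀ.
C⁸ = [[2448, 1792], [896, 656]], giving [a_9, a_8]ᵀ = [[4720], [1728]].

4720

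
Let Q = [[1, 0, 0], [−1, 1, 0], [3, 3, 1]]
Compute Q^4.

[[1, 0, 0], [−4, 1, 0], [−6, 12, 1]]

Q = I + N where N = [[0, 0, 0], [−1, 0, 0], [3, 3, 0]] is strictly lower-triangular, so N^3 = 0.
(I + N)^4 = I + 4·N + 6·N^2 = [[1, 0, 0], [−4, 1, 0], [−6, 12, 1]].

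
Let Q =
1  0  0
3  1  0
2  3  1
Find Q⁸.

Q = I + N where N = [[0, 0, 0], [3, 0, 0], [2, 3, 0]] is strictly lower-triangular, so N³ = 0.
(I + N)⁸ = I + 8·N + 28·N² = [[1, 0, 0], [24, 1, 0], [268, 24, 1]].

[[1, 0, 0], [24, 1, 0], [268, 24, 1]]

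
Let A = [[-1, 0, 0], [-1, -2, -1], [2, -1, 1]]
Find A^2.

[[1, 0, 0], [1, 5, 1], [1, 1, 2]]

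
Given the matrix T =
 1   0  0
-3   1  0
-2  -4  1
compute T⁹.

T = I + N where N = [[0, 0, 0], [-3, 0, 0], [-2, -4, 0]] is strictly lower-triangular, so N³ = 0.
(I + N)⁹ = I + 9·N + 36·N² = [[1, 0, 0], [-27, 1, 0], [414, -36, 1]].

[[1, 0, 0], [-27, 1, 0], [414, -36, 1]]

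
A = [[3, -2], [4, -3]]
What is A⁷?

A² = I (check: tr A = 0 and det A = -1), so A⁷ = A since 7 is odd.

[[3, -2], [4, -3]]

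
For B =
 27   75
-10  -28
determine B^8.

tr B = -1 and det B = -6, so the characteristic polynomial is λ² − (-1)λ + (-6) with roots -3 and 2.
Eigenvectors give P = [[-5, 3], [2, -1]] with P⁻¹ = [[1, 3], [2, 5]], and B = P·diag(-3, 2)·P⁻¹.
Then B^8 = P·diag(6561, 256)·P⁻¹ = [[-32805, 768], [13122, -256]] · [[1, 3], [2, 5]] = [[-31269, -94575], [12610, 38086]].

[[-31269, -94575], [12610, 38086]]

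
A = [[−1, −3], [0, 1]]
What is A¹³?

[[−1, −3], [0, 1]]

A² = I (check: tr A = 0 and det A = −1), so A¹³ = A since 13 is odd.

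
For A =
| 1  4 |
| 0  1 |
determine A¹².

A = I + N where N = [[0, 4], [0, 0]] is strictly upper-triangular, so N² = 0.
(I + N)¹² = I + 12·N = [[1, 48], [0, 1]].

[[1, 48], [0, 1]]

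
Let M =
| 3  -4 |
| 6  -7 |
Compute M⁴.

tr M = -4 and det M = 3, so the characteristic polynomial is λ² − (-4)λ + (3) with roots -1 and -3.
Eigenvectors give P = [[1, -2], [1, -3]] with P⁻¹ = [[3, -2], [1, -1]], and M = P·diag(-1, -3)·P⁻¹.
Then M⁴ = P·diag(1, 81)·P⁻¹ = [[1, -162], [1, -243]] · [[3, -2], [1, -1]] = [[-159, 160], [-240, 241]].

[[-159, 160], [-240, 241]]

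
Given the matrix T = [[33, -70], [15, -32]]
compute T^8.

tr T = 1 and det T = -6, so the characteristic polynomial is λ² − (1)λ + (-6) with roots 3 and -2.
Eigenvectors give P = [[7, 2], [3, 1]] with P⁻¹ = [[1, -2], [-3, 7]], and T = P·diag(3, -2)·P⁻¹.
Then T^8 = P·diag(6561, 256)·P⁻¹ = [[45927, 512], [19683, 256]] · [[1, -2], [-3, 7]] = [[44391, -88270], [18915, -37574]].

[[44391, -88270], [18915, -37574]]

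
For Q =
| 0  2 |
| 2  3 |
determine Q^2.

[[4, 6], [6, 13]]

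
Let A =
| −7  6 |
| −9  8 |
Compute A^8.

tr A = 1 and det A = −2, so the characteristic polynomial is λ² − (1)λ + (−2) with roots 2 and −1.
Eigenvectors give P = [[2, 1], [3, 1]] with P⁻¹ = [[−1, 1], [3, −2]], and A = P·diag(2, −1)·P⁻¹.
Then A^8 = P·diag(256, 1)·P⁻¹ = [[512, 1], [768, 1]] · [[−1, 1], [3, −2]] = [[−509, 510], [−765, 766]].

[[−509, 510], [−765, 766]]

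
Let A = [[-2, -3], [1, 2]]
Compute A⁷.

[[-2, -3], [1, 2]]

A² = I (check: tr A = 0 and det A = -1), so A⁷ = A since 7 is odd.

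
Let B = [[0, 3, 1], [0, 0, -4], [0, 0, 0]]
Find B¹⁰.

B is strictly triangular, hence nilpotent: B³ = 0, so B¹⁰ = 0.

[[0, 0, 0], [0, 0, 0], [0, 0, 0]]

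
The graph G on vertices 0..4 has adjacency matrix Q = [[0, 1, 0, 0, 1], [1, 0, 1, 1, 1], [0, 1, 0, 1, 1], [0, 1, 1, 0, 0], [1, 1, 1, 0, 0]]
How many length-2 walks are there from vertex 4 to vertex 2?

1

The number of length-2 walks from vertex 4 to vertex 2 is entry (4,2) of Q^2, where Q is the adjacency matrix.
Q^2 = [[2, 1, 2, 1, 1], [1, 4, 2, 1, 2], [2, 2, 3, 1, 1], [1, 1, 1, 2, 2], [1, 2, 1, 2, 3]]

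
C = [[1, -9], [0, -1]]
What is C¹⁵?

[[1, -9], [0, -1]]

C² = I (check: tr C = 0 and det C = -1), so C¹⁵ = C since 15 is odd.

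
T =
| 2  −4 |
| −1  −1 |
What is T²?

[[8, −4], [−1, 5]]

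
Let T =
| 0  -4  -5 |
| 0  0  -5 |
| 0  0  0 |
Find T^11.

[[0, 0, 0], [0, 0, 0], [0, 0, 0]]

T is strictly triangular, hence nilpotent: T^3 = 0, so T^11 = 0.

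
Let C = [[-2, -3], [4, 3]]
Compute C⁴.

C² = [[-8, -3], [4, -3]]
C³ = [[4, 15], [-20, -21]]
C⁴ = [[52, 33], [-44, -3]]

[[52, 33], [-44, -3]]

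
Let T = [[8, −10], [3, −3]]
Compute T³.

tr T = 5 and det T = 6, so the characteristic polynomial is λ² − (5)λ + (6) with roots 2 and 3.
Eigenvectors give P = [[−5, 2], [−3, 1]] with P⁻¹ = [[1, −2], [3, −5]], and T = P·diag(2, 3)·P⁻¹.
Then T³ = P·diag(8, 27)·P⁻¹ = [[−40, 54], [−24, 27]] · [[1, −2], [3, −5]] = [[122, −190], [57, −87]].

[[122, −190], [57, −87]]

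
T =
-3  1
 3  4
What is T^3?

[[-33, 16], [48, 79]]

T^2 = [[12, 1], [3, 19]]
T^3 = [[-33, 16], [48, 79]]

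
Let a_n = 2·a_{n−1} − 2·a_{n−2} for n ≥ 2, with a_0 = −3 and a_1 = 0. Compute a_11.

With companion matrix C = [[2, −2], [1, 0]], [a_n, a_{n−1}]ᵀ = C·[a_{n−1}, a_{n−2}]ᵀ, so [a_11, a_10]ᵀ = C¹⁰·[a_1, a_0]ᵀ.
C¹⁰ = [[32, −64], [32, −32]], giving [a_11, a_10]ᵀ = [[192], [96]].

192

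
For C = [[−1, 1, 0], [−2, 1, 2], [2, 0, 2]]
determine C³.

[[5, −1, 4], [10, 3, 10], [2, 4, 12]]

C² = [[−1, 0, 2], [4, −1, 6], [2, 2, 4]]
C³ = [[5, −1, 4], [10, 3, 10], [2, 4, 12]]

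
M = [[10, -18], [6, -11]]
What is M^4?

[[-44, 90], [-30, 61]]

tr M = -1 and det M = -2, so the characteristic polynomial is λ² − (-1)λ + (-2) with roots -2 and 1.
Eigenvectors give P = [[-3, 2], [-2, 1]] with P⁻¹ = [[1, -2], [2, -3]], and M = P·diag(-2, 1)·P⁻¹.
Then M^4 = P·diag(16, 1)·P⁻¹ = [[-48, 2], [-32, 1]] · [[1, -2], [2, -3]] = [[-44, 90], [-30, 61]].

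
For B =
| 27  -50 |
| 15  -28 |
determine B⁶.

tr B = -1 and det B = -6, so the characteristic polynomial is λ² − (-1)λ + (-6) with roots 2 and -3.
Eigenvectors give P = [[2, -5], [1, -3]] with P⁻¹ = [[3, -5], [1, -2]], and B = P·diag(2, -3)·P⁻¹.
Then B⁶ = P·diag(64, 729)·P⁻¹ = [[128, -3645], [64, -2187]] · [[3, -5], [1, -2]] = [[-3261, 6650], [-1995, 4054]].

[[-3261, 6650], [-1995, 4054]]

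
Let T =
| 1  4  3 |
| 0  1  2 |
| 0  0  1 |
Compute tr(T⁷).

3

T = I + N where N = [[0, 4, 3], [0, 0, 2], [0, 0, 0]] is strictly upper-triangular, so N³ = 0.
(I + N)⁷ = I + 7·N + 21·N² = [[1, 28, 189], [0, 1, 14], [0, 0, 1]].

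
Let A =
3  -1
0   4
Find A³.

A² = [[9, -7], [0, 16]]
A³ = [[27, -37], [0, 64]]

[[27, -37], [0, 64]]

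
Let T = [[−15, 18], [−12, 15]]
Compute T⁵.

[[−1215, 1458], [−972, 1215]]

tr T = 0 and det T = −9, so the characteristic polynomial is λ² − (0)λ + (−9) with roots −3 and 3.
Eigenvectors give P = [[−3, −1], [−2, −1]] with P⁻¹ = [[−1, 1], [2, −3]], and T = P·diag(−3, 3)·P⁻¹.
Then T⁵ = P·diag(−243, 243)·P⁻¹ = [[729, −243], [486, −243]] · [[−1, 1], [2, −3]] = [[−1215, 1458], [−972, 1215]].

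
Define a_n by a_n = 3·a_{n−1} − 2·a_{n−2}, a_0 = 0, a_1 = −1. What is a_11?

−2047

With companion matrix C = [[3, −2], [1, 0]], [a_n, a_{n−1}]ᵀ = C·[a_{n−1}, a_{n−2}]ᵀ, so [a_11, a_10]ᵀ = C^10·[a_1, a_0]ᵀ.
C^10 = [[2047, −2046], [1023, −1022]], giving [a_11, a_10]ᵀ = [[−2047], [−1023]].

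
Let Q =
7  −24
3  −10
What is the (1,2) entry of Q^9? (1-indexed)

tr Q = −3 and det Q = 2, so the characteristic polynomial is λ² − (−3)λ + (2) with roots −2 and −1.
Eigenvectors give P = [[8, 3], [3, 1]] with P⁻¹ = [[−1, 3], [3, −8]], and Q = P·diag(−2, −1)·P⁻¹.
Then Q^9 = P·diag(−512, −1)·P⁻¹ = [[−4096, −3], [−1536, −1]] · [[−1, 3], [3, −8]] = [[4087, −12264], [1533, −4600]].

−12264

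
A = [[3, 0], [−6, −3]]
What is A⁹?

[[19683, 0], [−39366, −19683]]

tr A = 0 and det A = −9, so the characteristic polynomial is λ² − (0)λ + (−9) with roots −3 and 3.
Eigenvectors give P = [[0, −1], [−1, 1]] with P⁻¹ = [[−1, −1], [−1, 0]], and A = P·diag(−3, 3)·P⁻¹.
Then A⁹ = P·diag(−19683, 19683)·P⁻¹ = [[0, −19683], [19683, 19683]] · [[−1, −1], [−1, 0]] = [[19683, 0], [−39366, −19683]].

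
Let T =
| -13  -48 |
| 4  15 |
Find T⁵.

tr T = 2 and det T = -3, so the characteristic polynomial is λ² − (2)λ + (-3) with roots 3 and -1.
Eigenvectors give P = [[3, 4], [-1, -1]] with P⁻¹ = [[-1, -4], [1, 3]], and T = P·diag(3, -1)·P⁻¹.
Then T⁵ = P·diag(243, -1)·P⁻¹ = [[729, -4], [-243, 1]] · [[-1, -4], [1, 3]] = [[-733, -2928], [244, 975]].

[[-733, -2928], [244, 975]]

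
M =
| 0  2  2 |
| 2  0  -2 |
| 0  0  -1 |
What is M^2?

[[4, 0, -6], [0, 4, 6], [0, 0, 1]]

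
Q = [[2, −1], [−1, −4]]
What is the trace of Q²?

22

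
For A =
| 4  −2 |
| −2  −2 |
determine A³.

[[88, −32], [−32, −8]]

A² = [[20, −4], [−4, 8]]
A³ = [[88, −32], [−32, −8]]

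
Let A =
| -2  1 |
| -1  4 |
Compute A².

[[3, 2], [-2, 15]]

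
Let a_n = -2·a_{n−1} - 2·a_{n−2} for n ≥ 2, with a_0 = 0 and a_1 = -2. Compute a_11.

With companion matrix B = [[-2, -2], [1, 0]], [a_n, a_{n−1}]ᵀ = B·[a_{n−1}, a_{n−2}]ᵀ, so [a_11, a_10]ᵀ = B¹⁰·[a_1, a_0]ᵀ.
B¹⁰ = [[32, 64], [-32, -32]], giving [a_11, a_10]ᵀ = [[-64], [64]].

-64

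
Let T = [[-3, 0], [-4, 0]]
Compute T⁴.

T² = [[9, 0], [12, 0]]
T³ = [[-27, 0], [-36, 0]]
T⁴ = [[81, 0], [108, 0]]

[[81, 0], [108, 0]]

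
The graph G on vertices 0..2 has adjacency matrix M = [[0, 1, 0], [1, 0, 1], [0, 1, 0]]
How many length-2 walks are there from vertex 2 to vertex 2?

The number of length-2 walks from vertex 2 to vertex 2 is entry (2,2) of M², where M is the adjacency matrix.
M² = [[1, 0, 1], [0, 2, 0], [1, 0, 1]]

1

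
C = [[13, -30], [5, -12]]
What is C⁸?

[[19171, -37830], [6305, -12354]]

tr C = 1 and det C = -6, so the characteristic polynomial is λ² − (1)λ + (-6) with roots 3 and -2.
Eigenvectors give P = [[3, 2], [1, 1]] with P⁻¹ = [[1, -2], [-1, 3]], and C = P·diag(3, -2)·P⁻¹.
Then C⁸ = P·diag(6561, 256)·P⁻¹ = [[19683, 512], [6561, 256]] · [[1, -2], [-1, 3]] = [[19171, -37830], [6305, -12354]].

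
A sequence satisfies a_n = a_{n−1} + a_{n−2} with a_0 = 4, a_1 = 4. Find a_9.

220

With companion matrix T = [[1, 1], [1, 0]], [a_n, a_{n−1}]ᵀ = T·[a_{n−1}, a_{n−2}]ᵀ, so [a_9, a_8]ᵀ = T⁸·[a_1, a_0]ᵀ.
T⁸ = [[34, 21], [21, 13]], giving [a_9, a_8]ᵀ = [[220], [136]].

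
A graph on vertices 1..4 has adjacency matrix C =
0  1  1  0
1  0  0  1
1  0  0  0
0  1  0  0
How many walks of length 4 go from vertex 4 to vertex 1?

The number of length-4 walks from vertex 4 to vertex 1 is entry (4,1) of C⁴, where C is the adjacency matrix.
C² = [[2, 0, 0, 1], [0, 2, 1, 0], [0, 1, 1, 0], [1, 0, 0, 1]]
C³ = [[0, 3, 2, 0], [3, 0, 0, 2], [2, 0, 0, 1], [0, 2, 1, 0]]
C⁴ = [[5, 0, 0, 3], [0, 5, 3, 0], [0, 3, 2, 0], [3, 0, 0, 2]]

3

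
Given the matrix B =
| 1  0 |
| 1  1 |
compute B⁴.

[[1, 0], [4, 1]]

B = I + N where N = [[0, 0], [1, 0]] is strictly lower-triangular, so N² = 0.
(I + N)⁴ = I + 4·N = [[1, 0], [4, 1]].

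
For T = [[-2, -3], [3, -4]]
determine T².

[[-5, 18], [-18, 7]]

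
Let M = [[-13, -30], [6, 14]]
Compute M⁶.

[[-251, -630], [126, 316]]

tr M = 1 and det M = -2, so the characteristic polynomial is λ² − (1)λ + (-2) with roots 2 and -1.
Eigenvectors give P = [[-2, 5], [1, -2]] with P⁻¹ = [[2, 5], [1, 2]], and M = P·diag(2, -1)·P⁻¹.
Then M⁶ = P·diag(64, 1)·P⁻¹ = [[-128, 5], [64, -2]] · [[2, 5], [1, 2]] = [[-251, -630], [126, 316]].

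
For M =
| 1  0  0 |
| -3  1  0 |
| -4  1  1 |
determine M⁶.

M = I + N where N = [[0, 0, 0], [-3, 0, 0], [-4, 1, 0]] is strictly lower-triangular, so N³ = 0.
(I + N)⁶ = I + 6·N + 15·N² = [[1, 0, 0], [-18, 1, 0], [-69, 6, 1]].

[[1, 0, 0], [-18, 1, 0], [-69, 6, 1]]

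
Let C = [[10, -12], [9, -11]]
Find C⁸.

[[-764, 1020], [-765, 1021]]

tr C = -1 and det C = -2, so the characteristic polynomial is λ² − (-1)λ + (-2) with roots 1 and -2.
Eigenvectors give P = [[-4, -1], [-3, -1]] with P⁻¹ = [[-1, 1], [3, -4]], and C = P·diag(1, -2)·P⁻¹.
Then C⁸ = P·diag(1, 256)·P⁻¹ = [[-4, -256], [-3, -256]] · [[-1, 1], [3, -4]] = [[-764, 1020], [-765, 1021]].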